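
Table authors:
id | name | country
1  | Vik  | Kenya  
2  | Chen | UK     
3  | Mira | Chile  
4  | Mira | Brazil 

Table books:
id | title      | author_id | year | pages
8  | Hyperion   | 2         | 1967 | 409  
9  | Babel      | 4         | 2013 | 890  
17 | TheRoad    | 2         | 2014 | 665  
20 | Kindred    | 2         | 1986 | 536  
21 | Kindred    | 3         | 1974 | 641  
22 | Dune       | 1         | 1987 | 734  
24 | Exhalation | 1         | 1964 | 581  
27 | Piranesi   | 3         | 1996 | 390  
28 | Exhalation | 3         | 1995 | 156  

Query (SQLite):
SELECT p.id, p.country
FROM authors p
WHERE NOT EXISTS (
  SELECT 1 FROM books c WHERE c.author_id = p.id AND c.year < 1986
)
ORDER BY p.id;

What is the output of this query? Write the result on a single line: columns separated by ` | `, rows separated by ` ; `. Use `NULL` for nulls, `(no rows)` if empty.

For each authors row, check whether any books with matching author_id has year < 1986.
Keep rows where that is false.

4 | Brazil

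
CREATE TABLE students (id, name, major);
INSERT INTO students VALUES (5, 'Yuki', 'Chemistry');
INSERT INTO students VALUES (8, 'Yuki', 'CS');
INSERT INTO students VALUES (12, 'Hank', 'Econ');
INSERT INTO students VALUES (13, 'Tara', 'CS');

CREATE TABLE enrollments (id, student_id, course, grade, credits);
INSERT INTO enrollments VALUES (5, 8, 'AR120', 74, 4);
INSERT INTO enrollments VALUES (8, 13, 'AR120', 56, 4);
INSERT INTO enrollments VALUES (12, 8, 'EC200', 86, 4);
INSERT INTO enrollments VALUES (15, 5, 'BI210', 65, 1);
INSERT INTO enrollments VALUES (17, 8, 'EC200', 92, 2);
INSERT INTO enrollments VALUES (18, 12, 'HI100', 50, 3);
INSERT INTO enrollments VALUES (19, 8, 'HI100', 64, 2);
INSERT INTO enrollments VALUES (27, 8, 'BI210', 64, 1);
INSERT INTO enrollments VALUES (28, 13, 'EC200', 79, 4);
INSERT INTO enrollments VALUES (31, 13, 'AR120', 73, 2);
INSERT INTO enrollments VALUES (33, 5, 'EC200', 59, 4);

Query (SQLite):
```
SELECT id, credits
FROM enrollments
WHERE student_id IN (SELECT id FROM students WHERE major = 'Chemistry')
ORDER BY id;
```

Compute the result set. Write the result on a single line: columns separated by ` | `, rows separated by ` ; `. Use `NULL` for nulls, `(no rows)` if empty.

15 | 1 ; 33 | 4

Inner query: students.id where major = 'Chemistry'.
Outer: keep enrollments rows whose student_id is in that set.
Inner query → {5}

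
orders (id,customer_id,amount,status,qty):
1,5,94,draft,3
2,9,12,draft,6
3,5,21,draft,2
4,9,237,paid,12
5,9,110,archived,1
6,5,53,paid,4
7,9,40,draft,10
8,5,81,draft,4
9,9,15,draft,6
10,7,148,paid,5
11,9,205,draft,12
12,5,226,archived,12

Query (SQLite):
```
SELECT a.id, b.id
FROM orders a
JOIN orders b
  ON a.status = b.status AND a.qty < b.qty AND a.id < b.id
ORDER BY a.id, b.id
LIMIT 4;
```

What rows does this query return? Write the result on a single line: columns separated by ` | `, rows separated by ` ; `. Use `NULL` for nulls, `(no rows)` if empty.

Pairs (a,b) with same status, a.qty < b.qty, a.id < b.id.
status groups: archived:{5,12} draft:{1,2,3,7,8,9,11} paid:{4,6,10}
Ordered by (a.id, b.id); first 4.

1 | 2 ; 1 | 7 ; 1 | 8 ; 1 | 9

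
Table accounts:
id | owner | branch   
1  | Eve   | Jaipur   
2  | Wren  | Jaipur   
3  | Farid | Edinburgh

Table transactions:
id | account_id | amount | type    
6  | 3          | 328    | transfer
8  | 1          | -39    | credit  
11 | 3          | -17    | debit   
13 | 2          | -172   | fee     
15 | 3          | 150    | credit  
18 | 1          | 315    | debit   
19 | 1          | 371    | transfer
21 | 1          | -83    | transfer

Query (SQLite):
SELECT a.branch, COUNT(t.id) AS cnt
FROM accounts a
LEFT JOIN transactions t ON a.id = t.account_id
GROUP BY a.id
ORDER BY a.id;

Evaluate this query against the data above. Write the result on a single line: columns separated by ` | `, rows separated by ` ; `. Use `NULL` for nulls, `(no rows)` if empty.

Jaipur | 4 ; Jaipur | 1 ; Edinburgh | 3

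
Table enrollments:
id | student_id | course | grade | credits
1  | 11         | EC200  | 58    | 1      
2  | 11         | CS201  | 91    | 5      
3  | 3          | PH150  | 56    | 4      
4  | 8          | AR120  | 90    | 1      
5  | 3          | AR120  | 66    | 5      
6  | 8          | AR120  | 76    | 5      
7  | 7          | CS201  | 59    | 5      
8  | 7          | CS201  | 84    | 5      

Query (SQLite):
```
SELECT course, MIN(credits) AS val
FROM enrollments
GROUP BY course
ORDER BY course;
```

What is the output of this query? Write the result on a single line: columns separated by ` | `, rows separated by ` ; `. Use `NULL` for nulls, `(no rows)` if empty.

AR120 | 1 ; CS201 | 5 ; EC200 | 1 ; PH150 | 4

Partition enrollments by course; compute MIN(credits) within each group.
  AR120: ids {4, 5, 6} → MIN(credits)=1
  CS201: ids {2, 7, 8} → MIN(credits)=5
  EC200: ids {1} → MIN(credits)=1
  PH150: ids {3} → MIN(credits)=4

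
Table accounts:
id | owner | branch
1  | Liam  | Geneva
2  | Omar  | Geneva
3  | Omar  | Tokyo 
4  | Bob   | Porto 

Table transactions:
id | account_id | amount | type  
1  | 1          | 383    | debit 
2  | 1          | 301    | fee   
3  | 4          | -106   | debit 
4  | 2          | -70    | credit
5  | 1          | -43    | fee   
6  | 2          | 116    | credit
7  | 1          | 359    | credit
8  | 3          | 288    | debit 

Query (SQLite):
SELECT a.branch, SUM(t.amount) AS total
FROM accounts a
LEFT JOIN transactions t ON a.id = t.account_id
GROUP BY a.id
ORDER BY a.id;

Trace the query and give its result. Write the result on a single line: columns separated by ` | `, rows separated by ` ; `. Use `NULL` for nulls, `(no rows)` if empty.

LEFT JOIN keeps every accounts row; unmatched ones get NULL for transactions columns.
Group by accounts.id and compute SUM(t.amount). SUM over an all-NULL group is NULL.
  1: ids {1, 2, 5, 7} → SUM(t.amount)=1000
  2: ids {4, 6} → SUM(t.amount)=46
  3: ids {8} → SUM(t.amount)=288
  4: ids {3} → SUM(t.amount)=-106

Geneva | 1000 ; Geneva | 46 ; Tokyo | 288 ; Porto | -106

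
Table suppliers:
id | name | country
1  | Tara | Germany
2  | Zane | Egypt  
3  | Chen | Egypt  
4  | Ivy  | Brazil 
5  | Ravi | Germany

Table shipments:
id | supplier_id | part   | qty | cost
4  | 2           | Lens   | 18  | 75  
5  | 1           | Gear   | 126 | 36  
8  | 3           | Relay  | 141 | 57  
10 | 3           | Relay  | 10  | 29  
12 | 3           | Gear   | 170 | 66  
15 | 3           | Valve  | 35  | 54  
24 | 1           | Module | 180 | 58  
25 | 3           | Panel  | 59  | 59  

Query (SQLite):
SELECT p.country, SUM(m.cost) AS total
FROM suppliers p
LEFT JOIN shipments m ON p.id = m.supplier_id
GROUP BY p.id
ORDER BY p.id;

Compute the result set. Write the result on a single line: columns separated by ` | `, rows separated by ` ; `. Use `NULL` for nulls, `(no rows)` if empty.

Germany | 94 ; Egypt | 75 ; Egypt | 265 ; Brazil | NULL ; Germany | NULL

LEFT JOIN keeps every suppliers row; unmatched ones get NULL for shipments columns.
Group by suppliers.id and compute SUM(m.cost). SUM over an all-NULL group is NULL.
  1: ids {5, 24} → SUM(m.cost)=94
  2: ids {4} → SUM(m.cost)=75
  3: ids {8, 10, 12, 15, 25} → SUM(m.cost)=265
  4: ids {—} → SUM(m.cost)=NULL
  5: ids {—} → SUM(m.cost)=NULL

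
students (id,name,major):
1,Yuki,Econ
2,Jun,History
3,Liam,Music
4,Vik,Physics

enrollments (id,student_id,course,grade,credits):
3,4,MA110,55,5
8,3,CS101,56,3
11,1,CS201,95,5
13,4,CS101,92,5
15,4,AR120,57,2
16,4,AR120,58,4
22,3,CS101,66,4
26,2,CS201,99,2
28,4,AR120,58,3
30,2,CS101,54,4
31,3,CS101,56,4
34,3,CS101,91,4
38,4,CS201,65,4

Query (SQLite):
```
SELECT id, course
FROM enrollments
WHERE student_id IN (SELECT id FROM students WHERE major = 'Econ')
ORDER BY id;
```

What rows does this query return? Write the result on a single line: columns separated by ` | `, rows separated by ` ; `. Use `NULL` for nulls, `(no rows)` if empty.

11 | CS201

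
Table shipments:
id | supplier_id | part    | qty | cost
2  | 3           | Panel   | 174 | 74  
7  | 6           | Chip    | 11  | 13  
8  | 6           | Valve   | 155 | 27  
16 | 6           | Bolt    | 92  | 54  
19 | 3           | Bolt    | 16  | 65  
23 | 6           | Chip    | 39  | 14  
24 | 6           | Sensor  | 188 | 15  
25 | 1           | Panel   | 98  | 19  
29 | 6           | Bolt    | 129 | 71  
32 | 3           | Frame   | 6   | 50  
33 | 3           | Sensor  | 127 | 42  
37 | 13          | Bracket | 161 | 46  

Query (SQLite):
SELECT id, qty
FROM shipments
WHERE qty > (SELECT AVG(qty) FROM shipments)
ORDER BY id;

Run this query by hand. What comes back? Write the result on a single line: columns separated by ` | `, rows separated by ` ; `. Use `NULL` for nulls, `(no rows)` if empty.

Scalar subquery: AVG(qty) over all shipments rows = 99.666667 (≈; comparison uses full precision).
Keep rows where qty > that value.

2 | 174 ; 8 | 155 ; 24 | 188 ; 29 | 129 ; 33 | 127 ; 37 | 161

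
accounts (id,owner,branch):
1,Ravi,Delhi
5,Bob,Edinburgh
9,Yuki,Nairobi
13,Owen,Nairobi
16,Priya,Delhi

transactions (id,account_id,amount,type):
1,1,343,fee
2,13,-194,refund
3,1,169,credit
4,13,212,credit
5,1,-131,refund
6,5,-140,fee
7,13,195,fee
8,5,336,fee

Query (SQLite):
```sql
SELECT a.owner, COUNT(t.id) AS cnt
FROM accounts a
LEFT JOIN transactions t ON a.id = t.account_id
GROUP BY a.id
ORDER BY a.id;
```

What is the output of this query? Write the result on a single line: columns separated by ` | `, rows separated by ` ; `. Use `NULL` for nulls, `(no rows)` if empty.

Ravi | 3 ; Bob | 2 ; Yuki | 0 ; Owen | 3 ; Priya | 0

LEFT JOIN keeps every accounts row; unmatched ones get NULL for transactions columns.
Group by accounts.id and compute COUNT(t.id). COUNT(col) of an all-NULL group is 0.
  1: ids {1, 3, 5} → COUNT(t.id)=3
  5: ids {6, 8} → COUNT(t.id)=2
  9: ids {—} → COUNT(t.id)=0
  13: ids {2, 4, 7} → COUNT(t.id)=3
  16: ids {—} → COUNT(t.id)=0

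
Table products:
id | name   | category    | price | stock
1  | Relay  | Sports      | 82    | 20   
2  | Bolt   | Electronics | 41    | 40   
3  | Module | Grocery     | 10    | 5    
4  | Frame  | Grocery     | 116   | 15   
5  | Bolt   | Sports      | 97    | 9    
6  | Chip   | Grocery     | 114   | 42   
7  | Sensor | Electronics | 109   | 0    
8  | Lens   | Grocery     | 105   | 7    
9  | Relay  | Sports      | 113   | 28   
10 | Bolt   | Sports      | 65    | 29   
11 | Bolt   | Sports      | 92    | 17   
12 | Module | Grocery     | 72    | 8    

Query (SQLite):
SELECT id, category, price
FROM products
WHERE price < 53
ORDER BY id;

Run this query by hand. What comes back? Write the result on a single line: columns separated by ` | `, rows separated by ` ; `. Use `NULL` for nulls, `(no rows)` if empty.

price < 53: ids {2, 3}

2 | Electronics | 41 ; 3 | Grocery | 10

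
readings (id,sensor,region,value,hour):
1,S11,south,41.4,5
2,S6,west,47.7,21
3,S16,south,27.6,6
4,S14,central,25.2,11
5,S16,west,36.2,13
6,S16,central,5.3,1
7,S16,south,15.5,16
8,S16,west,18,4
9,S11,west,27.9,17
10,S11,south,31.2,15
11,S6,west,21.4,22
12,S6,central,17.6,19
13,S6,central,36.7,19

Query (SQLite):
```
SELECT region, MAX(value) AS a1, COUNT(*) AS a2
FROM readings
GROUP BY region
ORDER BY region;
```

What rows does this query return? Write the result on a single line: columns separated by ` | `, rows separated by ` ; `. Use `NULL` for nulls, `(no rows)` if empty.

central | 36.7 | 4 ; south | 41.4 | 4 ; west | 47.7 | 5

Group readings by region.
Per group compute: MAX(value), COUNT(*).
  central: ids {4, 6, 12, 13} → MAX(value)=36.7, COUNT(*)=4
  south: ids {1, 3, 7, 10} → MAX(value)=41.4, COUNT(*)=4
  west: ids {2, 5, 8, 9, 11} → MAX(value)=47.7, COUNT(*)=5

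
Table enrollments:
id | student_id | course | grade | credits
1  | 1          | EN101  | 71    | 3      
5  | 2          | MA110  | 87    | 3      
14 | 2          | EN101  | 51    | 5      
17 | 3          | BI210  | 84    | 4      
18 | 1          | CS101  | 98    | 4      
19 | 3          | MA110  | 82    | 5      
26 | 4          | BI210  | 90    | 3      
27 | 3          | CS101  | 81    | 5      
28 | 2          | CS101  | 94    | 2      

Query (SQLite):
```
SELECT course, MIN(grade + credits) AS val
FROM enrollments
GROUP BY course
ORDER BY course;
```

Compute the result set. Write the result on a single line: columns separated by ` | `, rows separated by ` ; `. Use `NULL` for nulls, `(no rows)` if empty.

BI210 | 88 ; CS101 | 86 ; EN101 | 56 ; MA110 | 87

For each row compute grade + credits.
Group by course; take MIN of the expression per group.
  BI210: ids {17, 26} → MIN(grade + credits)=88
  CS101: ids {18, 27, 28} → MIN(grade + credits)=86
  EN101: ids {1, 14} → MIN(grade + credits)=56
  MA110: ids {5, 19} → MIN(grade + credits)=87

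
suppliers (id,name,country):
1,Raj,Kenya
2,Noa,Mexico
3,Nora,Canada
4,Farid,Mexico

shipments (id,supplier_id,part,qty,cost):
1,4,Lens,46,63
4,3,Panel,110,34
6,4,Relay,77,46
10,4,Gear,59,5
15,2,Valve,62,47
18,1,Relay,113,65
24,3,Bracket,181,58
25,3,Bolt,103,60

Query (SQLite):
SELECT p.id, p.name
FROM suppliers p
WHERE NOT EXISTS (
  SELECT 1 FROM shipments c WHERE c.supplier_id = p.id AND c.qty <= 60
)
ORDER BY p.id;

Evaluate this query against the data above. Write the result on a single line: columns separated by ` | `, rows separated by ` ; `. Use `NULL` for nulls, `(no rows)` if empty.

1 | Raj ; 2 | Noa ; 3 | Nora

For each suppliers row, check whether any shipments with matching supplier_id has qty <= 60.
Keep rows where that is false.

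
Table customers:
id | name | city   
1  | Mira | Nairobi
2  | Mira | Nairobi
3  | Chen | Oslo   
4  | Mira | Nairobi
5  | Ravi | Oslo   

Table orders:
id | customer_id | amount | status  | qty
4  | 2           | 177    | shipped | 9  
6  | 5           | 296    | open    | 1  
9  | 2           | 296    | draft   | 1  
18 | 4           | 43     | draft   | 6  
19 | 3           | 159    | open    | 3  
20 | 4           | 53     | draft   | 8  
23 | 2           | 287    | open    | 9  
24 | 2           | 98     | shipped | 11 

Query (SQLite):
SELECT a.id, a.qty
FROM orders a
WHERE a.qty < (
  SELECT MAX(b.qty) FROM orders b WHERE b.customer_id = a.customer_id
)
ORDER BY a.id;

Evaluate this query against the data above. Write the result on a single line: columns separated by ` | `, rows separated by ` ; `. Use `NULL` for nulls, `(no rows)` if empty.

For each orders row a, compute MAX(qty) over rows sharing a.customer_id.
Keep row a if a.qty < that per-group MAX.
  customer_id=2: MAX(qty) = 11
  customer_id=3: MAX(qty) = 3
  customer_id=4: MAX(qty) = 8
  customer_id=5: MAX(qty) = 1

4 | 9 ; 9 | 1 ; 18 | 6 ; 23 | 9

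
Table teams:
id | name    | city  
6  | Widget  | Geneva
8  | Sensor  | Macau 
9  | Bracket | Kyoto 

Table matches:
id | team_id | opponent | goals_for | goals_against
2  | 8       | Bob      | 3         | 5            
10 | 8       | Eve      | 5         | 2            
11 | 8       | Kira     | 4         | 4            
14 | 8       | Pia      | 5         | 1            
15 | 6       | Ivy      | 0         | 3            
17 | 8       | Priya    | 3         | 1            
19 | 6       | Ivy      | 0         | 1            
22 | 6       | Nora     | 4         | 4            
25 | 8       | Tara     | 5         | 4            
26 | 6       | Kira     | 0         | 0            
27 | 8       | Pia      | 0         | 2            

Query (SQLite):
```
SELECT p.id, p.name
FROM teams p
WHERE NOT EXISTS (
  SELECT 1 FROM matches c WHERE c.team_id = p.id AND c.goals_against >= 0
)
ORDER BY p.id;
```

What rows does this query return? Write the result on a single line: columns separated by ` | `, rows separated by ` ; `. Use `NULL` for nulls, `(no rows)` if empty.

9 | Bracket

For each teams row, check whether any matches with matching team_id has goals_against >= 0.
Keep rows where that is false.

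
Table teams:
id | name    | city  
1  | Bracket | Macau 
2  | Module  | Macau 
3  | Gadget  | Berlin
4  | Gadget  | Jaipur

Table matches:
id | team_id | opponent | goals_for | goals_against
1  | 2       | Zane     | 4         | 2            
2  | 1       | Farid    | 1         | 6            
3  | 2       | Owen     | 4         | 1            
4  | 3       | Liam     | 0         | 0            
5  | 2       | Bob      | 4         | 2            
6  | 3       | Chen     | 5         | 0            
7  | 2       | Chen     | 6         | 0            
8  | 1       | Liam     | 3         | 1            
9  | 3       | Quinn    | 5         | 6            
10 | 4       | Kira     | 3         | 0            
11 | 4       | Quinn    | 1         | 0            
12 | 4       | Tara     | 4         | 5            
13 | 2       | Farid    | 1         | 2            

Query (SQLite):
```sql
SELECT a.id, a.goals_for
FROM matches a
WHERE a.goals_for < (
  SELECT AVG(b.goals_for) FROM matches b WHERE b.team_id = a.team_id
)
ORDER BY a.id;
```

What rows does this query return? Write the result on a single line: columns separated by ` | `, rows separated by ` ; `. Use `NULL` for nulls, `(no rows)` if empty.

For each matches row a, compute AVG(goals_for) over rows sharing a.team_id.
Keep row a if a.goals_for < that per-group AVG.
  team_id=1: AVG(goals_for) = 2.0
  team_id=2: AVG(goals_for) = 3.8
  team_id=3: AVG(goals_for) = 3.333333
  team_id=4: AVG(goals_for) = 2.666667

2 | 1 ; 4 | 0 ; 11 | 1 ; 13 | 1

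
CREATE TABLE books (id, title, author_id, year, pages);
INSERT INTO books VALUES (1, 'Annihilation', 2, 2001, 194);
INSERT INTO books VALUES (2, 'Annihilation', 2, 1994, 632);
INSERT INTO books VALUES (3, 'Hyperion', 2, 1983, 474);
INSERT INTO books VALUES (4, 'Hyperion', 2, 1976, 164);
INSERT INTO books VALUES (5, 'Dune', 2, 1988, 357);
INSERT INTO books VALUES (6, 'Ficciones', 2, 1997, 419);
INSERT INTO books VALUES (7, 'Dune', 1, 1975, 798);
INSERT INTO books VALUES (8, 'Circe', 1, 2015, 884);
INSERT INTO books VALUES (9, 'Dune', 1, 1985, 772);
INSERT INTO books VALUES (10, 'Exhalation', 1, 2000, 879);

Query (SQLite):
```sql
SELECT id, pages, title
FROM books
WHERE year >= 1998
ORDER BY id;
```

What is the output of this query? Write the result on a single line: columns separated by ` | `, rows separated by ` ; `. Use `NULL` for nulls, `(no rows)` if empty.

year >= 1998: ids {1, 8, 10}

1 | 194 | Annihilation ; 8 | 884 | Circe ; 10 | 879 | Exhalation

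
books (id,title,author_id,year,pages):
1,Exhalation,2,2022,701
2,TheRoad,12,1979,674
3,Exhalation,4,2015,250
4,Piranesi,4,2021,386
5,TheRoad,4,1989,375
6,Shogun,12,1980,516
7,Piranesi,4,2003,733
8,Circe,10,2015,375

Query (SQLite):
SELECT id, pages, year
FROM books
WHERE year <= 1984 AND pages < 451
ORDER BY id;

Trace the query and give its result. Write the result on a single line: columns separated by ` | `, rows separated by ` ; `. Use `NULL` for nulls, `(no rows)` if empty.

(no rows)

year <= 1984: ids {2, 6}
pages < 451: ids {3, 4, 5, 8}
Combine with AND.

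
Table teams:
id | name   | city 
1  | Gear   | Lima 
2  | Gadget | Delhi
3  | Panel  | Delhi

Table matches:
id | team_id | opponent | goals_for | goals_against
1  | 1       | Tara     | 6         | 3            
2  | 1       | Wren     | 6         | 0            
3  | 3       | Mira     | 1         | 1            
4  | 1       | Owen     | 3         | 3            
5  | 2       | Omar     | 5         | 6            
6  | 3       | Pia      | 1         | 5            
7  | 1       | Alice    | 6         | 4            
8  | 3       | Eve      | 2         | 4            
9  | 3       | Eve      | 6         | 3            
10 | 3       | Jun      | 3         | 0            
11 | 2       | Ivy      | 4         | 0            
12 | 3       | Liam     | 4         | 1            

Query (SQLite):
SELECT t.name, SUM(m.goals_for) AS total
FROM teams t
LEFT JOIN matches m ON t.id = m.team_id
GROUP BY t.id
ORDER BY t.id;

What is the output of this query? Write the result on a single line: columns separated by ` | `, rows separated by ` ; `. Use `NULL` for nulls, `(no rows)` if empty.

Gear | 21 ; Gadget | 9 ; Panel | 17

LEFT JOIN keeps every teams row; unmatched ones get NULL for matches columns.
Group by teams.id and compute SUM(m.goals_for). SUM over an all-NULL group is NULL.
  1: ids {1, 2, 4, 7} → SUM(m.goals_for)=21
  2: ids {5, 11} → SUM(m.goals_for)=9
  3: ids {3, 6, 8, 9, 10, 12} → SUM(m.goals_for)=17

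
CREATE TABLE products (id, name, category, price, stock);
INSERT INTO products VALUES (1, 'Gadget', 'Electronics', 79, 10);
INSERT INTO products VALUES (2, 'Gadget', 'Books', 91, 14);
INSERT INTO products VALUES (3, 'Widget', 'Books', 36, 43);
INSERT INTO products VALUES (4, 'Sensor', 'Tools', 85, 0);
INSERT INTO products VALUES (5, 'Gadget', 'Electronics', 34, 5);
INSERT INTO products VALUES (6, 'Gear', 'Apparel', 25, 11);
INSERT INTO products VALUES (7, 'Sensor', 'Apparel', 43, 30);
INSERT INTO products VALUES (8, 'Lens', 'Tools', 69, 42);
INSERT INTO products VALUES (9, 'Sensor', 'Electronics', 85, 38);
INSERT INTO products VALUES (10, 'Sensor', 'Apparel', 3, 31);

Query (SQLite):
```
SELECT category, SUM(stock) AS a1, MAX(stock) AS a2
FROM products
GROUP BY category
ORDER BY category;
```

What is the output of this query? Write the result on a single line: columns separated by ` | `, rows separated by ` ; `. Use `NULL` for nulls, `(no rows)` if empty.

Group products by category.
Per group compute: SUM(stock), MAX(stock).
  Apparel: ids {6, 7, 10} → SUM(stock)=72, MAX(stock)=31
  Books: ids {2, 3} → SUM(stock)=57, MAX(stock)=43
  Electronics: ids {1, 5, 9} → SUM(stock)=53, MAX(stock)=38
  Tools: ids {4, 8} → SUM(stock)=42, MAX(stock)=42

Apparel | 72 | 31 ; Books | 57 | 43 ; Electronics | 53 | 38 ; Tools | 42 | 42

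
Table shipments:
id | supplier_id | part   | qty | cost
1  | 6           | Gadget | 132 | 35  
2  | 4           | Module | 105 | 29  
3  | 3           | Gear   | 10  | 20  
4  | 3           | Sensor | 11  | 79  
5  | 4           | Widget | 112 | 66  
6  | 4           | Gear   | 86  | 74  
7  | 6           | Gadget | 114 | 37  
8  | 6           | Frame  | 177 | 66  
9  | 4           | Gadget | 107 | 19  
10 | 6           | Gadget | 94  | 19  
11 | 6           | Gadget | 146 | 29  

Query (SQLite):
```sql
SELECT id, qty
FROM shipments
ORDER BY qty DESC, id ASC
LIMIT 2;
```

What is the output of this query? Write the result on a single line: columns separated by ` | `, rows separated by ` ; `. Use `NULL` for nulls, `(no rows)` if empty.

8 | 177 ; 11 | 146

Sort by qty desc, tiebreak id asc: (177, id=8), (146, id=11), (132, id=1), (114, id=7), (112, id=5) …. Take first 2.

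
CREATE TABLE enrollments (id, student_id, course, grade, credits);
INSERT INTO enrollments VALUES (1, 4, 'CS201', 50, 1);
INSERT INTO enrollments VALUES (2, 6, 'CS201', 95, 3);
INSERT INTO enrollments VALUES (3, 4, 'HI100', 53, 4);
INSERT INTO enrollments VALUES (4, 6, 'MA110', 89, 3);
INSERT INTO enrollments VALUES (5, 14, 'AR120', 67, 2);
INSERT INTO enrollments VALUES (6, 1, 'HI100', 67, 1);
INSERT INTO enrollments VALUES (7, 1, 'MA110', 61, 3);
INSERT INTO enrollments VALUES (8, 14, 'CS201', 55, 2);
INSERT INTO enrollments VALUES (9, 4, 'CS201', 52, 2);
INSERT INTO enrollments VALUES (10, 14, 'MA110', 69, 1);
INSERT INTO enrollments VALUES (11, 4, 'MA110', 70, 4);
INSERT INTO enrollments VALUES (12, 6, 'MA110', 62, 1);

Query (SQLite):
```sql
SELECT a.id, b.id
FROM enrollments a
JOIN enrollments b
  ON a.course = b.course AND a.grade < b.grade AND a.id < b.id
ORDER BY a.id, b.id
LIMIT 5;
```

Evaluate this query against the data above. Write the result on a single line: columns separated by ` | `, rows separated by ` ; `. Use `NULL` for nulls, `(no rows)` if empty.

1 | 2 ; 1 | 8 ; 1 | 9 ; 3 | 6 ; 7 | 10

Pairs (a,b) with same course, a.grade < b.grade, a.id < b.id.
course groups: AR120:{5} CS201:{1,2,8,9} HI100:{3,6} MA110:{4,7,10,11,12}
Ordered by (a.id, b.id); first 5.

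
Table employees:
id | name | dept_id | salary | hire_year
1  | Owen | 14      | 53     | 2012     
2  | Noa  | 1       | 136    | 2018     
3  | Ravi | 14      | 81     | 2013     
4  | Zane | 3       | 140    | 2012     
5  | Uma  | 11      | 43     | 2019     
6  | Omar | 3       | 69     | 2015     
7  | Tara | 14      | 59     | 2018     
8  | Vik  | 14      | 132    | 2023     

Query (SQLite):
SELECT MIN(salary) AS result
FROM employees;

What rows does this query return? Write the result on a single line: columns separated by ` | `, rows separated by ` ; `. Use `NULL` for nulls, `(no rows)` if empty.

All salary values: [53, 136, 81, 140, 43, 69, 59, 132].
MIN of non-NULL values = 43.

43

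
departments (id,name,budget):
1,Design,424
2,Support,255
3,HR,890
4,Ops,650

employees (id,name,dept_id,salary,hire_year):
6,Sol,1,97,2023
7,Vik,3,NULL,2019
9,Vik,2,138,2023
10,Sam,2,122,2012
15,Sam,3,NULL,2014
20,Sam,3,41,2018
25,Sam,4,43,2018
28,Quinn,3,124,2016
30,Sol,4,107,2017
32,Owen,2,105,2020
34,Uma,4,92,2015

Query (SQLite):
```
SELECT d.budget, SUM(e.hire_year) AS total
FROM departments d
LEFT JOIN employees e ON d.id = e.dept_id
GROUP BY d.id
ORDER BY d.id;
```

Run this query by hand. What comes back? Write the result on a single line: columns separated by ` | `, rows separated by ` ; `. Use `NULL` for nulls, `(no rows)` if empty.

424 | 2023 ; 255 | 6055 ; 890 | 8067 ; 650 | 6050

LEFT JOIN keeps every departments row; unmatched ones get NULL for employees columns.
Group by departments.id and compute SUM(e.hire_year). SUM over an all-NULL group is NULL.
  1: ids {6} → SUM(e.hire_year)=2023
  2: ids {9, 10, 32} → SUM(e.hire_year)=6055
  3: ids {7, 15, 20, 28} → SUM(e.hire_year)=8067
  4: ids {25, 30, 34} → SUM(e.hire_year)=6050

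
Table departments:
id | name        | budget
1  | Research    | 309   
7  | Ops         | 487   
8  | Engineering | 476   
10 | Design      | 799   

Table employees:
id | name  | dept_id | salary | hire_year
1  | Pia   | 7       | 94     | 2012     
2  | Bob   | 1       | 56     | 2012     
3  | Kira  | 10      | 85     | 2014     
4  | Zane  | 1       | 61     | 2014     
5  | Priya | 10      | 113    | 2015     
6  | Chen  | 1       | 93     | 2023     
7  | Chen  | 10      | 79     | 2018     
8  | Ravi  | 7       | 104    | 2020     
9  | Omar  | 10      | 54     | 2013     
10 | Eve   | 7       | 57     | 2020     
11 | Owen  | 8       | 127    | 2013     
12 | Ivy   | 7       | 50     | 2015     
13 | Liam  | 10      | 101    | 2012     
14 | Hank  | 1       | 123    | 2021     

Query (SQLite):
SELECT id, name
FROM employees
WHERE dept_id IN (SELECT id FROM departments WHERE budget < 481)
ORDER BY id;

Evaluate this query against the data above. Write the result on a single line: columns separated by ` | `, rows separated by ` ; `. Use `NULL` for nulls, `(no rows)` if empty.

2 | Bob ; 4 | Zane ; 6 | Chen ; 11 | Owen ; 14 | Hank

Inner query: departments.id where budget < 481.
Outer: keep employees rows whose dept_id is in that set.
Inner query → {1, 8}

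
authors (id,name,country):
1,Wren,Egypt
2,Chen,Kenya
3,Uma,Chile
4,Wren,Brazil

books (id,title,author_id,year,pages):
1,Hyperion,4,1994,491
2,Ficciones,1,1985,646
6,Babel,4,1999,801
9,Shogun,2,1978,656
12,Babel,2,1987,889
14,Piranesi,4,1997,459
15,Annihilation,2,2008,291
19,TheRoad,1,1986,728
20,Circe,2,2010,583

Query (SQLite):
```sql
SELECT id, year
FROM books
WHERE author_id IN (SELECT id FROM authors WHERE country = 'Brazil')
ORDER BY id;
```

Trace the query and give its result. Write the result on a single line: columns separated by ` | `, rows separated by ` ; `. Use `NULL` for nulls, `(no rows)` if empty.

Inner query: authors.id where country = 'Brazil'.
Outer: keep books rows whose author_id is in that set.
Inner query → {4}

1 | 1994 ; 6 | 1999 ; 14 | 1997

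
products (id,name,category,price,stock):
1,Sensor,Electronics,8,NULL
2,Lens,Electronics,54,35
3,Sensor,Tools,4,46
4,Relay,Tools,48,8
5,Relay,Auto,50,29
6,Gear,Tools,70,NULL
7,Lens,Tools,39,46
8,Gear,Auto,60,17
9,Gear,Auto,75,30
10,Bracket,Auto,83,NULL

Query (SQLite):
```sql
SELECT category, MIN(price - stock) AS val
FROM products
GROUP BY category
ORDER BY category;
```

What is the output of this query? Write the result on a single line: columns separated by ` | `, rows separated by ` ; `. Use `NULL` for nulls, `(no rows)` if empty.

Auto | 21 ; Electronics | 19 ; Tools | -42

For each row compute price - stock.
Group by category; take MIN of the expression per group.
  Auto: ids {5, 8, 9, 10} → MIN(price - stock)=21
  Electronics: ids {1, 2} → MIN(price - stock)=19
  Tools: ids {3, 4, 6, 7} → MIN(price - stock)=-42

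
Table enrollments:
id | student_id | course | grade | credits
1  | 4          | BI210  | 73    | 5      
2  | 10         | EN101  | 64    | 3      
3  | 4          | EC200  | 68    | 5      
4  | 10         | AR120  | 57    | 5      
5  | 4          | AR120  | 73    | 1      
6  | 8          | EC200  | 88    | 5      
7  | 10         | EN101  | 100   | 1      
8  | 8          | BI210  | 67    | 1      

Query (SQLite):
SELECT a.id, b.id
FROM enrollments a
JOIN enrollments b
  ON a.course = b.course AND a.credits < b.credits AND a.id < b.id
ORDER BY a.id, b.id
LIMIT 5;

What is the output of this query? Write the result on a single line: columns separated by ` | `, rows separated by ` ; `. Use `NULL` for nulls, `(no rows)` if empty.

Pairs (a,b) with same course, a.credits < b.credits, a.id < b.id.
course groups: AR120:{4,5} BI210:{1,8} EC200:{3,6} EN101:{2,7}
Ordered by (a.id, b.id); first 5.

(no rows)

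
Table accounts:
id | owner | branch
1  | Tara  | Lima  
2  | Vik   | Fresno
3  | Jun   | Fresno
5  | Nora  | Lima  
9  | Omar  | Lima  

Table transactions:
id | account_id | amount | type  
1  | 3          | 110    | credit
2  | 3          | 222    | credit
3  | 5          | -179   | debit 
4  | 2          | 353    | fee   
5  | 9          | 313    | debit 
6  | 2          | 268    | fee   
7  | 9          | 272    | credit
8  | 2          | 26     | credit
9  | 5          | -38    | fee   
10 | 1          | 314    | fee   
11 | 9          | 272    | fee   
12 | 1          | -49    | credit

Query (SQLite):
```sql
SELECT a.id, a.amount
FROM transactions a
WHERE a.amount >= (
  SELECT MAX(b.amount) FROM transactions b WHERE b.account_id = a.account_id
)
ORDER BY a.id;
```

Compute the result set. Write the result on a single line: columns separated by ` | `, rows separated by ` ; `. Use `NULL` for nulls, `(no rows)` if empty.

For each transactions row a, compute MAX(amount) over rows sharing a.account_id.
Keep row a if a.amount >= that per-group MAX.
  account_id=1: MAX(amount) = 314
  account_id=2: MAX(amount) = 353
  account_id=3: MAX(amount) = 222
  account_id=5: MAX(amount) = -38
  account_id=9: MAX(amount) = 313

2 | 222 ; 4 | 353 ; 5 | 313 ; 9 | -38 ; 10 | 314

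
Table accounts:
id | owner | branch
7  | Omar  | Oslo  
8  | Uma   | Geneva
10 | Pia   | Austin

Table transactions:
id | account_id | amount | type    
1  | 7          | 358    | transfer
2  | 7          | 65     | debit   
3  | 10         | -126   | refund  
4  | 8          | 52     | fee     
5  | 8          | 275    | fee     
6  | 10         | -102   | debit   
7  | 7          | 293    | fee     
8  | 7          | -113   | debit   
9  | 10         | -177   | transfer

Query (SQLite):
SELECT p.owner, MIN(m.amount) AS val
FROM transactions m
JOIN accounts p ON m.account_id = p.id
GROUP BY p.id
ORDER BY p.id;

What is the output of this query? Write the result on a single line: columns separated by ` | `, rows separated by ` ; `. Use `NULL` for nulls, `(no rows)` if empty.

Omar | -113 ; Uma | 52 ; Pia | -177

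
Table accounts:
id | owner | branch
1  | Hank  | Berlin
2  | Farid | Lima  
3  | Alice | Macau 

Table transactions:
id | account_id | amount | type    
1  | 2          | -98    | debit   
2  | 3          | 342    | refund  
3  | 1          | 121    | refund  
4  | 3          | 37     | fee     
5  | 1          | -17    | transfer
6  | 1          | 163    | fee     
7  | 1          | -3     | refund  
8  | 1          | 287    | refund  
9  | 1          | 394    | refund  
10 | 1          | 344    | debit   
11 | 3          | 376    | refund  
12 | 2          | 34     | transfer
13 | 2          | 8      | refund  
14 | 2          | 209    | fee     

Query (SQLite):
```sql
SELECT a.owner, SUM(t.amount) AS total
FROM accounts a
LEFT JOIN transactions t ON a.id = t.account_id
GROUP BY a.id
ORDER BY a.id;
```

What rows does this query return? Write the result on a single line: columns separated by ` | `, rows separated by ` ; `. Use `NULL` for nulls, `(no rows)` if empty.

LEFT JOIN keeps every accounts row; unmatched ones get NULL for transactions columns.
Group by accounts.id and compute SUM(t.amount). SUM over an all-NULL group is NULL.
  1: ids {3, 5, 6, 7, 8, 9, 10} → SUM(t.amount)=1289
  2: ids {1, 12, 13, 14} → SUM(t.amount)=153
  3: ids {2, 4, 11} → SUM(t.amount)=755

Hank | 1289 ; Farid | 153 ; Alice | 755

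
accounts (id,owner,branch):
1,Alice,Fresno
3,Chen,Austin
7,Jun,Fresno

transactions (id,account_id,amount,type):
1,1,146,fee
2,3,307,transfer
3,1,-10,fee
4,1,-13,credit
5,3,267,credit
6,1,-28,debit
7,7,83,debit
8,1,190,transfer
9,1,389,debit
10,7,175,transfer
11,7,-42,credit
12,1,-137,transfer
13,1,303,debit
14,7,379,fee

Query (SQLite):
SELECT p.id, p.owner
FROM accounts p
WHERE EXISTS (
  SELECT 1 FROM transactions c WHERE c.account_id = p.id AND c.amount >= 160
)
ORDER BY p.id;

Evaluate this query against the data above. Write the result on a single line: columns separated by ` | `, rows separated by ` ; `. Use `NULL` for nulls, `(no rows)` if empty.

1 | Alice ; 3 | Chen ; 7 | Jun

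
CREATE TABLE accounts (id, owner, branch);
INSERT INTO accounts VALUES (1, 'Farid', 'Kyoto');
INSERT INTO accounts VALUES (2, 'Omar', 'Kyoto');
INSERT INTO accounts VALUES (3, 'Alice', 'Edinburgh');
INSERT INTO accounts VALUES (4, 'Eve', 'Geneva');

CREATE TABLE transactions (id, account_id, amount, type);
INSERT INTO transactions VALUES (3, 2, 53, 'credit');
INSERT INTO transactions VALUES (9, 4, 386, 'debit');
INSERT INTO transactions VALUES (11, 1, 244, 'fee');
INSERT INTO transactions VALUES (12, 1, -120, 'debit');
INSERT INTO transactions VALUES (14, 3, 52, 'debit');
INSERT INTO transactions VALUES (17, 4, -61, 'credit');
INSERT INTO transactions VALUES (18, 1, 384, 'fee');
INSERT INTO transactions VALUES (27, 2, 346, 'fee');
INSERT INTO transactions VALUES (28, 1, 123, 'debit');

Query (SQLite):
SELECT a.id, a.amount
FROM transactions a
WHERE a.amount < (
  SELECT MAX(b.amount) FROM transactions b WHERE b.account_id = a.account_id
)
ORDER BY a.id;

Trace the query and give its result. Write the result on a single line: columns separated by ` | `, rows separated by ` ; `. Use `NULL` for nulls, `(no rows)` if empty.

For each transactions row a, compute MAX(amount) over rows sharing a.account_id.
Keep row a if a.amount < that per-group MAX.
  account_id=1: MAX(amount) = 384
  account_id=2: MAX(amount) = 346
  account_id=3: MAX(amount) = 52
  account_id=4: MAX(amount) = 386

3 | 53 ; 11 | 244 ; 12 | -120 ; 17 | -61 ; 28 | 123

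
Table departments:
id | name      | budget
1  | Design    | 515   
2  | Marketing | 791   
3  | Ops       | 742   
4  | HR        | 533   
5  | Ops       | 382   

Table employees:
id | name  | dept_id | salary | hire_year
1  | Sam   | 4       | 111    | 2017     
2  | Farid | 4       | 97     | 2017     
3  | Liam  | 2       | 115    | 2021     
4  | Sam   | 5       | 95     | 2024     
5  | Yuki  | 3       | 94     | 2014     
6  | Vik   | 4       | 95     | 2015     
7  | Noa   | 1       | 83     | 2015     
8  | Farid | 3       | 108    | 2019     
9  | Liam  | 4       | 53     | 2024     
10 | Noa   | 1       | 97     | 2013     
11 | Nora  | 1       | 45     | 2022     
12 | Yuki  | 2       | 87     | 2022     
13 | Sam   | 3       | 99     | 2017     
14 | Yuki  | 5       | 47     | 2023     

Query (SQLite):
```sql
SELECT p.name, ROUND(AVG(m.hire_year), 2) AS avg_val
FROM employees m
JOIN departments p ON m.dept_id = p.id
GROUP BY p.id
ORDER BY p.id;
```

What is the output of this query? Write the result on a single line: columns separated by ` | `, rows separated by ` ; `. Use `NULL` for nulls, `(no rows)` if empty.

Design | 2016.67 ; Marketing | 2021.5 ; Ops | 2016.67 ; HR | 2018.25 ; Ops | 2023.5

Join each employees row to its departments via dept_id.
Group joined rows by departments.id; compute ROUND(AVG(m.hire_year), 2) per group.
  1: ids {7, 10, 11} → ROUND(AVG(m.hire_year), 2)=2016.67
  2: ids {3, 12} → ROUND(AVG(m.hire_year), 2)=2021.5
  3: ids {5, 8, 13} → ROUND(AVG(m.hire_year), 2)=2016.67
  4: ids {1, 2, 6, 9} → ROUND(AVG(m.hire_year), 2)=2018.25
  5: ids {4, 14} → ROUND(AVG(m.hire_year), 2)=2023.5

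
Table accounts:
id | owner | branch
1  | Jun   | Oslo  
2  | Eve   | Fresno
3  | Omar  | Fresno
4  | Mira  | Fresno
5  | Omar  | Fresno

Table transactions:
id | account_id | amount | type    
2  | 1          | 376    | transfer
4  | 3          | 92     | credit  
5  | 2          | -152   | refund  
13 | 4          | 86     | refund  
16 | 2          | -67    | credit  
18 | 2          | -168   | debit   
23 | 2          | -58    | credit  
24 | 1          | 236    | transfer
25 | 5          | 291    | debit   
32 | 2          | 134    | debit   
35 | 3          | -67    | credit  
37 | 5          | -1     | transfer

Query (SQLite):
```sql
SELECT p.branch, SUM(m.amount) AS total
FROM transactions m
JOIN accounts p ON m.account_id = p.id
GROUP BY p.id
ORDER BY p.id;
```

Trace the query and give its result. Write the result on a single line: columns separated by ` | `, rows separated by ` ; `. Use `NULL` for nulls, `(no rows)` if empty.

Join each transactions row to its accounts via account_id.
Group joined rows by accounts.id; compute SUM(m.amount) per group.
  1: ids {2, 24} → SUM(m.amount)=612
  2: ids {5, 16, 18, 23, 32} → SUM(m.amount)=-311
  3: ids {4, 35} → SUM(m.amount)=25
  4: ids {13} → SUM(m.amount)=86
  5: ids {25, 37} → SUM(m.amount)=290

Oslo | 612 ; Fresno | -311 ; Fresno | 25 ; Fresno | 86 ; Fresno | 290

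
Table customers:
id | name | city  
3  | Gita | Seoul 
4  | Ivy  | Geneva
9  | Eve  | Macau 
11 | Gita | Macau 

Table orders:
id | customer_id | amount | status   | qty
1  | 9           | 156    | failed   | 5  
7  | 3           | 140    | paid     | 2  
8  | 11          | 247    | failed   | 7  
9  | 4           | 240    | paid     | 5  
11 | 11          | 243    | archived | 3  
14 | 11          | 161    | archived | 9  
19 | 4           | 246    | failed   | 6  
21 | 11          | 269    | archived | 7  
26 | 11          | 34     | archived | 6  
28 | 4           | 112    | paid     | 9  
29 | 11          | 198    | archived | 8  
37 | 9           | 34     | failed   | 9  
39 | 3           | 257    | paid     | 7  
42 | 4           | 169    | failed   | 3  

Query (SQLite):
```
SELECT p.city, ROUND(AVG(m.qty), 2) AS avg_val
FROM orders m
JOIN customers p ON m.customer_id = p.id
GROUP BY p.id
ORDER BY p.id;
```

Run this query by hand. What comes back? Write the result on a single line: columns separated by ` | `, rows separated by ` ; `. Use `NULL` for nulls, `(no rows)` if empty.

Join each orders row to its customers via customer_id.
Group joined rows by customers.id; compute ROUND(AVG(m.qty), 2) per group.
  3: ids {7, 39} → ROUND(AVG(m.qty), 2)=4.5
  4: ids {9, 19, 28, 42} → ROUND(AVG(m.qty), 2)=5.75
  9: ids {1, 37} → ROUND(AVG(m.qty), 2)=7
  11: ids {8, 11, 14, 21, 26, 29} → ROUND(AVG(m.qty), 2)=6.67

Seoul | 4.5 ; Geneva | 5.75 ; Macau | 7 ; Macau | 6.67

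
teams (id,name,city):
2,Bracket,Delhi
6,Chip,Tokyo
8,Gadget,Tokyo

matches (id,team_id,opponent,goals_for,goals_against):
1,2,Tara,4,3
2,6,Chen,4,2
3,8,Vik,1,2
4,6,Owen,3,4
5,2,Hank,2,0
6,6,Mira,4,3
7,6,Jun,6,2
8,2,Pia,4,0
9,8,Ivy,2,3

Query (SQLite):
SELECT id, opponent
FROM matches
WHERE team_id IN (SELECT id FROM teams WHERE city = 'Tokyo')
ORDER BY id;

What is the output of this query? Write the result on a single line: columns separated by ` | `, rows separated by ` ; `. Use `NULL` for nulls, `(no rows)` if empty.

2 | Chen ; 3 | Vik ; 4 | Owen ; 6 | Mira ; 7 | Jun ; 9 | Ivy

Inner query: teams.id where city = 'Tokyo'.
Outer: keep matches rows whose team_id is in that set.
Inner query → {6, 8}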